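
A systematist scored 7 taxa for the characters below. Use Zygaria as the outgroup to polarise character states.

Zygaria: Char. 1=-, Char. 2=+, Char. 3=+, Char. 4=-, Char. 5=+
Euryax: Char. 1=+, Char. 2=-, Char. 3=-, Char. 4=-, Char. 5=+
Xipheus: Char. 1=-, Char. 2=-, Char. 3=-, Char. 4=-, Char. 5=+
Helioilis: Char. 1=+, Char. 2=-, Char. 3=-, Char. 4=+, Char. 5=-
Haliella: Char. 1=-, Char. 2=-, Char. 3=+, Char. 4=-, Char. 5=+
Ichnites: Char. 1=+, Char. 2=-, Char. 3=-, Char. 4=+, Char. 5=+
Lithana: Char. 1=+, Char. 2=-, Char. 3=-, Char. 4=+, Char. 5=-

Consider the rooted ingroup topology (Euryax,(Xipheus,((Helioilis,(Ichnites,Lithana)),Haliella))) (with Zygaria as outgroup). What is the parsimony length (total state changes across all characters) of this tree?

8

Map each character onto (Euryax,(Xipheus,((Helioilis,(Ichnites,Lithana)),Haliella))) (rooted by Zygaria) and count the minimum state changes it requires (Fitch parsimony):
Char. 1: 2; Char. 2: 1; Char. 3: 2; Char. 4: 1; Char. 5: 2.
Total tree length = 8.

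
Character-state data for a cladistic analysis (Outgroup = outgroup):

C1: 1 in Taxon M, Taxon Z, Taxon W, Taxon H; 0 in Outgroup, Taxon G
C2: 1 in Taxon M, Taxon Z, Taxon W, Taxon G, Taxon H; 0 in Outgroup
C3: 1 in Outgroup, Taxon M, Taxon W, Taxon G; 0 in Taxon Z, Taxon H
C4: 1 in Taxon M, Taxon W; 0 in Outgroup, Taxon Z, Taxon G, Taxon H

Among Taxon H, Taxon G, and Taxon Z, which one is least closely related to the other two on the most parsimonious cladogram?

Taxon G

Character polarity is set by the outgroup: the derived state is whichever differs from the outgroup's state, so for C3 the derived state is '0', and for the remaining characters it is '1'.
C1: derived state '1' in Taxon H, Taxon M, Taxon W, and Taxon Z only — synapomorphy for {Taxon H, Taxon M, Taxon W, Taxon Z}.
C2 (derived state '1') is shared by all ingroup taxa — unites the whole ingroup.
C3 (derived state '0') is shared by Taxon H and Taxon Z — a synapomorphy uniting that clade.
Only Taxon M and Taxon W show the derived state '1' for C4, supporting them as a clade.
Most parsimonious ingroup topology: (((Taxon M,Taxon W),(Taxon Z,Taxon H)),Taxon G).
Taxon H and Taxon Z share a more recent common ancestor with each other than either does with Taxon G, so Taxon G is the least closely related of the three.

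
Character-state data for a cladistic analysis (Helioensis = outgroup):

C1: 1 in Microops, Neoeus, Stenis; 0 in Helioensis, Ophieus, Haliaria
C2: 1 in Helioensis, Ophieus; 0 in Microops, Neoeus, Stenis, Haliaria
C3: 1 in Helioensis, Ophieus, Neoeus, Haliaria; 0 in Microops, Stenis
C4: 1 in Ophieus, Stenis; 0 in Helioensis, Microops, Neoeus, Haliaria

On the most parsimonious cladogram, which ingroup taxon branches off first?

Ophieus

Character polarity is set by the outgroup: the derived state is whichever differs from the outgroup's state, so for C2, C3 the derived state is '0', and for the remaining characters it is '1'.
C1: derived state '1' in Microops, Neoeus, and Stenis only — synapomorphy for {Microops, Neoeus, Stenis}.
C2 (derived state '0') is shared by Haliaria, Microops, Neoeus, and Stenis — a synapomorphy uniting that clade.
Only Microops and Stenis show the derived state '0' for C3, supporting them as a clade.
C4 (state '1') occurs in Ophieus and Stenis but conflicts with the nesting implied by the other characters — most parsimoniously interpreted as homoplasy.
Most parsimonious ingroup topology: ((((Microops,Stenis),Neoeus),Haliaria),Ophieus).
Ophieus is sister to the clade containing all other ingroup taxa, so it is the earliest-diverging (most basal) ingroup lineage.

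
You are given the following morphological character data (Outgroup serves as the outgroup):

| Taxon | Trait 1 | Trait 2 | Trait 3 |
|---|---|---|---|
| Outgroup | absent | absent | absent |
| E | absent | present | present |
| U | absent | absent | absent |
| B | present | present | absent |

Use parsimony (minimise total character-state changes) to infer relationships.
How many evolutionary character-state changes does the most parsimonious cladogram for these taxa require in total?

3

The outgroup has state 'absent' for every character, so 'present' is the derived state throughout.
Trait 1 (derived state 'present') is unique to B (autapomorphy; uninformative for grouping).
Only B and E show the derived state 'present' for Trait 2, supporting them as a clade.
Trait 3 (derived state 'present') is unique to E (autapomorphy; uninformative for grouping).
Most parsimonious ingroup topology: ((E,B),U).
Changes per character on this tree: Trait 1: 1; Trait 2: 1; Trait 3: 1.
Total = 3.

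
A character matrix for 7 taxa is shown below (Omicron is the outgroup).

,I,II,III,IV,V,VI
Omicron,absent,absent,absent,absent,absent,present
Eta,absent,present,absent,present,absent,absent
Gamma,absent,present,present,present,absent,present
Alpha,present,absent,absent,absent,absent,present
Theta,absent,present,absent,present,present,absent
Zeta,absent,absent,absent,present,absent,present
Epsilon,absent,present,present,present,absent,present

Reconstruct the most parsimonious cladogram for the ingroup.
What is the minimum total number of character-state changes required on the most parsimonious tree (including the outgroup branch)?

6

Character polarity is set by the outgroup: the derived state is whichever differs from the outgroup's state, so for VI the derived state is 'absent', and for the remaining characters it is 'present'.
I: derived state 'present' in Alpha only — an autapomorphy, so it tells us nothing about relationships among taxa.
Only Epsilon, Eta, Gamma, and Theta show the derived state 'present' for II, supporting them as a clade.
Only Epsilon and Gamma show the derived state 'present' for III, supporting them as a clade.
IV (derived state 'present') is shared by Epsilon, Eta, Gamma, Theta, and Zeta — a synapomorphy uniting that clade.
V (derived state 'present') is unique to Theta (autapomorphy; uninformative for grouping).
Only Eta and Theta show the derived state 'absent' for VI, supporting them as a clade.
Most parsimonious ingroup topology: ((((Eta,Theta),(Gamma,Epsilon)),Zeta),Alpha).
Changes per character on this tree: I: 1; II: 1; III: 1; IV: 1; V: 1; VI: 1.
Total = 6.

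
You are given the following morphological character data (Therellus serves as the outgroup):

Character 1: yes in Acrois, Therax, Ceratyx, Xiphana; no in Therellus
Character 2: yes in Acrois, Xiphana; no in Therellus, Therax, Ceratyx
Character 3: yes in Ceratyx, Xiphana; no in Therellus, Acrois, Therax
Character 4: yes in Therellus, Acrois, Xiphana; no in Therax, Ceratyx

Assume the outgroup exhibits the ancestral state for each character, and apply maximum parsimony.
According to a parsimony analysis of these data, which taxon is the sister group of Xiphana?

Acrois

Character polarity is set by the outgroup: the derived state is whichever differs from the outgroup's state, so for Character 4 the derived state is 'no', and for the remaining characters it is 'yes'.
Character 1 (derived state 'yes') is shared by all ingroup taxa — unites the whole ingroup.
Character 2 (derived state 'yes') is shared by Acrois and Xiphana — a synapomorphy uniting that clade.
Character 3 (state 'yes') occurs in Ceratyx and Xiphana but conflicts with the nesting implied by the other characters — most parsimoniously interpreted as homoplasy.
Character 4 (derived state 'no') is shared by Ceratyx and Therax — a synapomorphy uniting that clade.
Most parsimonious ingroup topology: ((Acrois,Xiphana),(Therax,Ceratyx)).
Xiphana and Acrois form a cherry on this tree, so they are sister taxa.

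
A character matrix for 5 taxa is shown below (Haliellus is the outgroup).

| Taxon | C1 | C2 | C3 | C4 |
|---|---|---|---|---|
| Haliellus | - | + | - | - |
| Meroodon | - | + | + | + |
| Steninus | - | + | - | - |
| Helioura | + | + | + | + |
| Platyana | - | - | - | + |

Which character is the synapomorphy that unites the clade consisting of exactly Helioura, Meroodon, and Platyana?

C4

Character polarity is set by the outgroup: the derived state is whichever differs from the outgroup's state, so for C2 the derived state is '-', and for the remaining characters it is '+'.
C1: derived state '+' in Helioura only — an autapomorphy, so it tells us nothing about relationships among taxa.
C2: derived state '-' in Platyana only — an autapomorphy, so it tells us nothing about relationships among taxa.
Only Helioura and Meroodon show the derived state '+' for C3, supporting them as a clade.
Only Helioura, Meroodon, and Platyana show the derived state '+' for C4, supporting them as a clade.
Most parsimonious ingroup topology: (((Meroodon,Helioura),Platyana),Steninus).
The clade {Helioura, Meroodon, Platyana} is supported by C4: its derived state '+' occurs in exactly those taxa and in no other taxon (including the outgroup).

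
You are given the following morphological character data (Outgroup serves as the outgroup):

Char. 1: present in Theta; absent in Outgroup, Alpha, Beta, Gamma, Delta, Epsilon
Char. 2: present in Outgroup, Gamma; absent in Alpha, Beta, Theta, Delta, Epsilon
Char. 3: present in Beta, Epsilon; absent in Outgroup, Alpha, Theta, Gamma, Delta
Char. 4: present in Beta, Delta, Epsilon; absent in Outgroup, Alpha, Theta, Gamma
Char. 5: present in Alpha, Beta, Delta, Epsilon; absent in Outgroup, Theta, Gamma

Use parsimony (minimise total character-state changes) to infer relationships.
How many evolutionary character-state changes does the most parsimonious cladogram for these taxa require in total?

5

Character polarity is set by the outgroup: the derived state is whichever differs from the outgroup's state, so for Char. 2 the derived state is 'absent', and for the remaining characters it is 'present'.
Char. 1: derived state 'present' in Theta only — an autapomorphy, so it tells us nothing about relationships among taxa.
Char. 2 (derived state 'absent') is shared by Alpha, Beta, Delta, Epsilon, and Theta — a synapomorphy uniting that clade.
Char. 3: derived state 'present' in Beta and Epsilon only — synapomorphy for {Beta, Epsilon}.
Only Beta, Delta, and Epsilon show the derived state 'present' for Char. 4, supporting them as a clade.
Char. 5: derived state 'present' in Alpha, Beta, Delta, and Epsilon only — synapomorphy for {Alpha, Beta, Delta, Epsilon}.
Most parsimonious ingroup topology: (((Alpha,((Beta,Epsilon),Delta)),Theta),Gamma).
Changes per character on this tree: Char. 1: 1; Char. 2: 1; Char. 3: 1; Char. 4: 1; Char. 5: 1.
Total = 5.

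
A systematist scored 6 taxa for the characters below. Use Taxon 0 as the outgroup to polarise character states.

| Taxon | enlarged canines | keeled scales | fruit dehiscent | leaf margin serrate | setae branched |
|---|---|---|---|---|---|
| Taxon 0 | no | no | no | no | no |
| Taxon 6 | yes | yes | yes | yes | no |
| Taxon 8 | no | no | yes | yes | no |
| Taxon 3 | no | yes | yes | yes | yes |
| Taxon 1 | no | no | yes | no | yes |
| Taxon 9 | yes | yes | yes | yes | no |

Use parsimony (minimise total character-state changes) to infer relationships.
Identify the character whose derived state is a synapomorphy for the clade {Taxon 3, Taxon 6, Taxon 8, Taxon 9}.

The outgroup has state 'no' for every character, so 'yes' is the derived state throughout.
enlarged canines: derived state 'yes' in Taxon 6 and Taxon 9 only — synapomorphy for {Taxon 6, Taxon 9}.
Only Taxon 3, Taxon 6, and Taxon 9 show the derived state 'yes' for keeled scales, supporting them as a clade.
All ingroup taxa share the derived state 'yes' for fruit dehiscent; it defines the ingroup but does not resolve relationships within it.
leaf margin serrate: derived state 'yes' in Taxon 3, Taxon 6, Taxon 8, and Taxon 9 only — synapomorphy for {Taxon 3, Taxon 6, Taxon 8, Taxon 9}.
setae branched groups Taxon 1 and Taxon 3, which is incompatible with the clades supported by the remaining characters; treating it as convergent (homoplasy) costs fewer steps than any alternative tree.
Most parsimonious ingroup topology: ((((Taxon 6,Taxon 9),Taxon 3),Taxon 8),Taxon 1).
The clade {Taxon 3, Taxon 6, Taxon 8, Taxon 9} is supported by leaf margin serrate: its derived state 'yes' occurs in exactly those taxa and in no other taxon (including the outgroup).

leaf margin serrate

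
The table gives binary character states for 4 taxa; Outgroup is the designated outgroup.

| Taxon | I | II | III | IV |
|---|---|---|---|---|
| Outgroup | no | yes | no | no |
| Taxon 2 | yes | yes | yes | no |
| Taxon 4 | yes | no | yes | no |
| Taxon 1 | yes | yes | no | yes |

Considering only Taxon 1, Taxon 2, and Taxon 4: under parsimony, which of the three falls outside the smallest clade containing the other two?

Taxon 1

Character polarity is set by the outgroup: the derived state is whichever differs from the outgroup's state, so for II the derived state is 'no', and for the remaining characters it is 'yes'.
I (derived state 'yes') is shared by all ingroup taxa — unites the whole ingroup.
II (derived state 'no') is unique to Taxon 4 (autapomorphy; uninformative for grouping).
Only Taxon 2 and Taxon 4 show the derived state 'yes' for III, supporting them as a clade.
IV (derived state 'yes') is unique to Taxon 1 (autapomorphy; uninformative for grouping).
Most parsimonious ingroup topology: ((Taxon 2,Taxon 4),Taxon 1).
Taxon 2 and Taxon 4 share a more recent common ancestor with each other than either does with Taxon 1, so Taxon 1 is the least closely related of the three.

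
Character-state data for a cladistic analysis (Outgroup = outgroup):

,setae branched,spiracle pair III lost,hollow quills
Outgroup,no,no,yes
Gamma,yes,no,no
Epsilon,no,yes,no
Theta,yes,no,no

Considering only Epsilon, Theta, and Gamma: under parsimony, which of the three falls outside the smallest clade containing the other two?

Epsilon

Character polarity is set by the outgroup: the derived state is whichever differs from the outgroup's state, so for hollow quills the derived state is 'no', and for the remaining characters it is 'yes'.
Only Gamma and Theta show the derived state 'yes' for setae branched, supporting them as a clade.
spiracle pair III lost: derived state 'yes' in Epsilon only — an autapomorphy, so it tells us nothing about relationships among taxa.
hollow quills (derived state 'no') is shared by all ingroup taxa — unites the whole ingroup.
Most parsimonious ingroup topology: ((Gamma,Theta),Epsilon).
Gamma and Theta share a more recent common ancestor with each other than either does with Epsilon, so Epsilon is the least closely related of the three.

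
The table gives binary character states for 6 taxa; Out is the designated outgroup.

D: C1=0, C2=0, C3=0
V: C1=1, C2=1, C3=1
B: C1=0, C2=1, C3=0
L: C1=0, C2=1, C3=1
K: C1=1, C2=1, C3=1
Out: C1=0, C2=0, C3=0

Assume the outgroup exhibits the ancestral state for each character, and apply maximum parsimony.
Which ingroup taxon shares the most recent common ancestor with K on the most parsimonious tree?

V

The outgroup has state '0' for every character, so '1' is the derived state throughout.
Only K and V show the derived state '1' for C1, supporting them as a clade.
Only B, K, L, and V show the derived state '1' for C2, supporting them as a clade.
C3 (derived state '1') is shared by K, L, and V — a synapomorphy uniting that clade.
Most parsimonious ingroup topology: (((L,(K,V)),B),D).
K and V form a cherry on this tree, so they are sister taxa.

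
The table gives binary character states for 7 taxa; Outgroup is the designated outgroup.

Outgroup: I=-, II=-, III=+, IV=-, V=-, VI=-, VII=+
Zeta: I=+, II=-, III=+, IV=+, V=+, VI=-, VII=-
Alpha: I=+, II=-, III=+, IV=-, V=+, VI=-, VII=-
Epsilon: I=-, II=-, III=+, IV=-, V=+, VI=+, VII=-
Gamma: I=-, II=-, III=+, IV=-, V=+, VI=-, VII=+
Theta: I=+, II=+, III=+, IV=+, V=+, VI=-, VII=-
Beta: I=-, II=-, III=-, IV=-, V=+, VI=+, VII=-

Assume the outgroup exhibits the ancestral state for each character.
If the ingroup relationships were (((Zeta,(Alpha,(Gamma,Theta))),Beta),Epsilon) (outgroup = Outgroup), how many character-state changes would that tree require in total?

Map each character onto (((Zeta,(Alpha,(Gamma,Theta))),Beta),Epsilon) (rooted by Outgroup) and count the minimum state changes it requires (Fitch parsimony):
I: 2; II: 1; III: 1; IV: 2; V: 1; VI: 2; VII: 2.
Total tree length = 11.

11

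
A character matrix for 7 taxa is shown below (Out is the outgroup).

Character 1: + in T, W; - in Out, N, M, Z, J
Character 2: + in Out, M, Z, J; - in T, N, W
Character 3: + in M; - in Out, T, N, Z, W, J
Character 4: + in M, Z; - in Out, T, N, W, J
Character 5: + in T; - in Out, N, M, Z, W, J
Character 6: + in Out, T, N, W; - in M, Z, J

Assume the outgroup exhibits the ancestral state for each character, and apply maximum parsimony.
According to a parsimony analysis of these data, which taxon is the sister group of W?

Character polarity is set by the outgroup: the derived state is whichever differs from the outgroup's state, so for Character 2, Character 6 the derived state is '-', and for the remaining characters it is '+'.
Character 1 (derived state '+') is shared by T and W — a synapomorphy uniting that clade.
Character 2 (derived state '-') is shared by N, T, and W — a synapomorphy uniting that clade.
Character 3 (derived state '+') is unique to M (autapomorphy; uninformative for grouping).
Only M and Z show the derived state '+' for Character 4, supporting them as a clade.
Character 5 (derived state '+') is unique to T (autapomorphy; uninformative for grouping).
Only J, M, and Z show the derived state '-' for Character 6, supporting them as a clade.
Most parsimonious ingroup topology: (((T,W),N),((M,Z),J)).
W and T form a cherry on this tree, so they are sister taxa.

T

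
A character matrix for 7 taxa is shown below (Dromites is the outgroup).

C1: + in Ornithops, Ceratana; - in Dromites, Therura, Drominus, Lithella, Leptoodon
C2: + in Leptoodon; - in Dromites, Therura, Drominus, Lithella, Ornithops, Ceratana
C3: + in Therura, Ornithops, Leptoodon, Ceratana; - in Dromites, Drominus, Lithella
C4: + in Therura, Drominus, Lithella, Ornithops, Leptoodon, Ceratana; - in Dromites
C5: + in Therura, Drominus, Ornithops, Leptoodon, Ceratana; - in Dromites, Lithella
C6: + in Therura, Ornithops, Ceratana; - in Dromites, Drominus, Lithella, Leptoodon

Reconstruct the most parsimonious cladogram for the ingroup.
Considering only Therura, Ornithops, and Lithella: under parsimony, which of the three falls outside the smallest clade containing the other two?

The outgroup has state '-' for every character, so '+' is the derived state throughout.
C1 (derived state '+') is shared by Ceratana and Ornithops — a synapomorphy uniting that clade.
C2 (derived state '+') is unique to Leptoodon (autapomorphy; uninformative for grouping).
C3 (derived state '+') is shared by Ceratana, Leptoodon, Ornithops, and Therura — a synapomorphy uniting that clade.
C4 (derived state '+') is shared by all ingroup taxa — unites the whole ingroup.
C5 (derived state '+') is shared by Ceratana, Drominus, Leptoodon, Ornithops, and Therura — a synapomorphy uniting that clade.
Only Ceratana, Ornithops, and Therura show the derived state '+' for C6, supporting them as a clade.
Most parsimonious ingroup topology: ((((Therura,(Ornithops,Ceratana)),Leptoodon),Drominus),Lithella).
Ornithops and Therura share a more recent common ancestor with each other than either does with Lithella, so Lithella is the least closely related of the three.

Lithella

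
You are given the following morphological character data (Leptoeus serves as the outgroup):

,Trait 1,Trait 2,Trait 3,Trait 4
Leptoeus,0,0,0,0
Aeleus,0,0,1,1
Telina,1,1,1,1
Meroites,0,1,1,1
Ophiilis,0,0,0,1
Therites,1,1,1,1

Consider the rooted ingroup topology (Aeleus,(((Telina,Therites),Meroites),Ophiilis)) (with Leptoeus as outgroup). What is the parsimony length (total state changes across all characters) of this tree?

Map each character onto (Aeleus,(((Telina,Therites),Meroites),Ophiilis)) (rooted by Leptoeus) and count the minimum state changes it requires (Fitch parsimony):
Trait 1: 1; Trait 2: 1; Trait 3: 2; Trait 4: 1.
Total tree length = 5.

5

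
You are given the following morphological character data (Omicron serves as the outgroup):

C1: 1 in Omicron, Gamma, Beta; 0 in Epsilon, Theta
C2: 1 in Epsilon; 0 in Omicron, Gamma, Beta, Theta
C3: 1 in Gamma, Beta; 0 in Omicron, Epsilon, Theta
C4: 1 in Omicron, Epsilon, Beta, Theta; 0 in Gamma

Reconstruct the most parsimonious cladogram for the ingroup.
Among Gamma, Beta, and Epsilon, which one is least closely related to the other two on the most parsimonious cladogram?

Character polarity is set by the outgroup: the derived state is whichever differs from the outgroup's state, so for C1, C4 the derived state is '0', and for the remaining characters it is '1'.
Only Epsilon and Theta show the derived state '0' for C1, supporting them as a clade.
C2: derived state '1' in Epsilon only — an autapomorphy, so it tells us nothing about relationships among taxa.
C3 (derived state '1') is shared by Beta and Gamma — a synapomorphy uniting that clade.
C4 (derived state '0') is unique to Gamma (autapomorphy; uninformative for grouping).
Most parsimonious ingroup topology: ((Gamma,Beta),(Epsilon,Theta)).
Beta and Gamma share a more recent common ancestor with each other than either does with Epsilon, so Epsilon is the least closely related of the three.

Epsilon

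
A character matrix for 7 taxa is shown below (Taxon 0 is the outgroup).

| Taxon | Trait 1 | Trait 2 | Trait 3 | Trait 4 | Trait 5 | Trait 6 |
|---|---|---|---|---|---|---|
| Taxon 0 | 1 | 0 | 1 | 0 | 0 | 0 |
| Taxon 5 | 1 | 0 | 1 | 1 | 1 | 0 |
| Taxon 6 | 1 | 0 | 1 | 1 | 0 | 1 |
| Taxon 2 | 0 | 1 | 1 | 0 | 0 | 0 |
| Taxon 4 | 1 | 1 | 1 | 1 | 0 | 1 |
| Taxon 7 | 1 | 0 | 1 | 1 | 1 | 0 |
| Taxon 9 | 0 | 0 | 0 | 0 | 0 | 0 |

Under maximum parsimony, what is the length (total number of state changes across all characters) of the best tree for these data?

7

Character polarity is set by the outgroup: the derived state is whichever differs from the outgroup's state, so for Trait 1, Trait 3 the derived state is '0', and for the remaining characters it is '1'.
Only Taxon 2 and Taxon 9 show the derived state '0' for Trait 1, supporting them as a clade.
Trait 2 (state '1') occurs in Taxon 2 and Taxon 4 but conflicts with the nesting implied by the other characters — most parsimoniously interpreted as homoplasy.
Trait 3: derived state '0' in Taxon 9 only — an autapomorphy, so it tells us nothing about relationships among taxa.
Trait 4 (derived state '1') is shared by Taxon 4, Taxon 5, Taxon 6, and Taxon 7 — a synapomorphy uniting that clade.
Trait 5 (derived state '1') is shared by Taxon 5 and Taxon 7 — a synapomorphy uniting that clade.
Only Taxon 4 and Taxon 6 show the derived state '1' for Trait 6, supporting them as a clade.
Most parsimonious ingroup topology: (((Taxon 5,Taxon 7),(Taxon 6,Taxon 4)),(Taxon 2,Taxon 9)).
Changes per character on this tree: Trait 1: 1; Trait 2: 2; Trait 3: 1; Trait 4: 1; Trait 5: 1; Trait 6: 1.
Total = 7.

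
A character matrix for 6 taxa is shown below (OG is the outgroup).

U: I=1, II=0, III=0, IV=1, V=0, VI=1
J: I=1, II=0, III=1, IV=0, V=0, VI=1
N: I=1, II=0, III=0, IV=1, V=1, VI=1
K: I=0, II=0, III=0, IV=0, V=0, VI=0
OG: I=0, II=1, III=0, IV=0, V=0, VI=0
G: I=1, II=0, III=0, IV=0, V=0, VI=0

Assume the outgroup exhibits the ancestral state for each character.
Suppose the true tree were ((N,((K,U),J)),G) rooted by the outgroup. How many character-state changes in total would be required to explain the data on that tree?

Map each character onto ((N,((K,U),J)),G) (rooted by OG) and count the minimum state changes it requires (Fitch parsimony):
I: 2; II: 1; III: 1; IV: 2; V: 1; VI: 2.
Total tree length = 9.

9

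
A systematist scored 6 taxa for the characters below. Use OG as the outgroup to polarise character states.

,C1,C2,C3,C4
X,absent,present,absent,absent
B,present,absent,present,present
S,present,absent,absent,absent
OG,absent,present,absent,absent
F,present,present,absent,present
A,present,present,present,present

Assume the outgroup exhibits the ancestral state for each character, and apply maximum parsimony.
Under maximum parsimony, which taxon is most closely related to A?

B

Character polarity is set by the outgroup: the derived state is whichever differs from the outgroup's state, so for C2 the derived state is 'absent', and for the remaining characters it is 'present'.
C1 (derived state 'present') is shared by A, B, F, and S — a synapomorphy uniting that clade.
C2 (state 'absent') occurs in B and S but conflicts with the nesting implied by the other characters — most parsimoniously interpreted as homoplasy.
C3 (derived state 'present') is shared by A and B — a synapomorphy uniting that clade.
C4: derived state 'present' in A, B, and F only — synapomorphy for {A, B, F}.
Most parsimonious ingroup topology: (((F,(B,A)),S),X).
A and B form a cherry on this tree, so they are sister taxa.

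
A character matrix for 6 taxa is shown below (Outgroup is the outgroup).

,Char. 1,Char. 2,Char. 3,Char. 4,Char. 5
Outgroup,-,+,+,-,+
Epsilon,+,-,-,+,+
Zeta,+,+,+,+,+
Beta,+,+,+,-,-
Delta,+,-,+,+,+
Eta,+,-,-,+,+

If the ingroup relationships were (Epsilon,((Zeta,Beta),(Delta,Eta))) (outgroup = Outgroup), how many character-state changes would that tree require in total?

Map each character onto (Epsilon,((Zeta,Beta),(Delta,Eta))) (rooted by Outgroup) and count the minimum state changes it requires (Fitch parsimony):
Char. 1: 1; Char. 2: 2; Char. 3: 2; Char. 4: 2; Char. 5: 1.
Total tree length = 8.

8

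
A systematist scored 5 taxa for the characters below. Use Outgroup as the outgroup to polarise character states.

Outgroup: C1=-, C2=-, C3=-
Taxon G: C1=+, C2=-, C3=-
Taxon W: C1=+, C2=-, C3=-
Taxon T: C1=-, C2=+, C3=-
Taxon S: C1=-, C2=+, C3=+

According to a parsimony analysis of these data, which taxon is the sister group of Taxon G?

The outgroup has state '-' for every character, so '+' is the derived state throughout.
C1: derived state '+' in Taxon G and Taxon W only — synapomorphy for {Taxon G, Taxon W}.
C2 (derived state '+') is shared by Taxon S and Taxon T — a synapomorphy uniting that clade.
C3: derived state '+' in Taxon S only — an autapomorphy, so it tells us nothing about relationships among taxa.
Most parsimonious ingroup topology: ((Taxon G,Taxon W),(Taxon T,Taxon S)).
Taxon G and Taxon W form a cherry on this tree, so they are sister taxa.

Taxon W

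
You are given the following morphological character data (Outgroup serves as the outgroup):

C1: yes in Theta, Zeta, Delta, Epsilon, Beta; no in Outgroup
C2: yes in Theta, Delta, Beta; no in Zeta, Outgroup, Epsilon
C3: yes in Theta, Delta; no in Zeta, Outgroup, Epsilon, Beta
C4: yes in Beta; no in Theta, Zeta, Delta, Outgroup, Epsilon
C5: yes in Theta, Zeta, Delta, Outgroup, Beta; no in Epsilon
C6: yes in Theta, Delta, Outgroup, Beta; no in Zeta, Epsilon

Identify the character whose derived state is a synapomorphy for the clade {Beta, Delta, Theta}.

C2

Character polarity is set by the outgroup: the derived state is whichever differs from the outgroup's state, so for C5, C6 the derived state is 'no', and for the remaining characters it is 'yes'.
All ingroup taxa share the derived state 'yes' for C1; it defines the ingroup but does not resolve relationships within it.
Only Beta, Delta, and Theta show the derived state 'yes' for C2, supporting them as a clade.
C3: derived state 'yes' in Delta and Theta only — synapomorphy for {Delta, Theta}.
C4 (derived state 'yes') is unique to Beta (autapomorphy; uninformative for grouping).
C5: derived state 'no' in Epsilon only — an autapomorphy, so it tells us nothing about relationships among taxa.
C6: derived state 'no' in Epsilon and Zeta only — synapomorphy for {Epsilon, Zeta}.
Most parsimonious ingroup topology: (((Theta,Delta),Beta),(Epsilon,Zeta)).
The clade {Beta, Delta, Theta} is supported by C2: its derived state 'yes' occurs in exactly those taxa and in no other taxon (including the outgroup).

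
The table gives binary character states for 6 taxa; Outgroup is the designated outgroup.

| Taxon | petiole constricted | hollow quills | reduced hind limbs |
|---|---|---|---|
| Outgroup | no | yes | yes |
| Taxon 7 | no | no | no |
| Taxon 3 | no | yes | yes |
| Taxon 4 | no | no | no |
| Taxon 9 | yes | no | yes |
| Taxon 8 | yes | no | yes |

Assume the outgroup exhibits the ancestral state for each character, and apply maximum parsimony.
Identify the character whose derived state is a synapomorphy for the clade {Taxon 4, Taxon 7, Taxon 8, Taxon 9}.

hollow quills

Character polarity is set by the outgroup: the derived state is whichever differs from the outgroup's state, so for hollow quills, reduced hind limbs the derived state is 'no', and for the remaining characters it is 'yes'.
petiole constricted (derived state 'yes') is shared by Taxon 8 and Taxon 9 — a synapomorphy uniting that clade.
Only Taxon 4, Taxon 7, Taxon 8, and Taxon 9 show the derived state 'no' for hollow quills, supporting them as a clade.
reduced hind limbs (derived state 'no') is shared by Taxon 4 and Taxon 7 — a synapomorphy uniting that clade.
Most parsimonious ingroup topology: (((Taxon 7,Taxon 4),(Taxon 9,Taxon 8)),Taxon 3).
The clade {Taxon 4, Taxon 7, Taxon 8, Taxon 9} is supported by hollow quills: its derived state 'no' occurs in exactly those taxa and in no other taxon (including the outgroup).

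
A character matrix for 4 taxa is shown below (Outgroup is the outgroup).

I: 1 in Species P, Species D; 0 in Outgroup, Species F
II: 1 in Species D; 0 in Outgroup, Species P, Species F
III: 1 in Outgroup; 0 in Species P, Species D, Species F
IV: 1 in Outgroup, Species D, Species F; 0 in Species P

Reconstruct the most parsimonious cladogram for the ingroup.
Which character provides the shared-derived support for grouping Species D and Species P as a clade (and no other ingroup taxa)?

I

Character polarity is set by the outgroup: the derived state is whichever differs from the outgroup's state, so for III, IV the derived state is '0', and for the remaining characters it is '1'.
I: derived state '1' in Species D and Species P only — synapomorphy for {Species D, Species P}.
II: derived state '1' in Species D only — an autapomorphy, so it tells us nothing about relationships among taxa.
All ingroup taxa share the derived state '0' for III; it defines the ingroup but does not resolve relationships within it.
IV (derived state '0') is unique to Species P (autapomorphy; uninformative for grouping).
Most parsimonious ingroup topology: ((Species P,Species D),Species F).
The clade {Species D, Species P} is supported by I: its derived state '1' occurs in exactly those taxa and in no other taxon (including the outgroup).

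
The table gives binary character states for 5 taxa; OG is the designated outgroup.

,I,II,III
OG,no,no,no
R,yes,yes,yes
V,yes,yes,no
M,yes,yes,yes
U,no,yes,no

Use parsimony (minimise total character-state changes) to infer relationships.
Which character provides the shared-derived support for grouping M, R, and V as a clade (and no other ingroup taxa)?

I

The outgroup has state 'no' for every character, so 'yes' is the derived state throughout.
I (derived state 'yes') is shared by M, R, and V — a synapomorphy uniting that clade.
II (derived state 'yes') is shared by all ingroup taxa — unites the whole ingroup.
III: derived state 'yes' in M and R only — synapomorphy for {M, R}.
Most parsimonious ingroup topology: (((R,M),V),U).
The clade {M, R, V} is supported by I: its derived state 'yes' occurs in exactly those taxa and in no other taxon (including the outgroup).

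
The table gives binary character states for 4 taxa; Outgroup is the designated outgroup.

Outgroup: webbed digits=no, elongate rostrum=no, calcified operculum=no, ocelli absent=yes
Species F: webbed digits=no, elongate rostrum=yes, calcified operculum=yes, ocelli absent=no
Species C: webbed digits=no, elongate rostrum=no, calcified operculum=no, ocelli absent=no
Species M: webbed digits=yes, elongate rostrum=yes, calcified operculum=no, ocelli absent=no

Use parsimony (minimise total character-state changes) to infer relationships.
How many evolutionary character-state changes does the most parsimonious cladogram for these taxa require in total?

Character polarity is set by the outgroup: the derived state is whichever differs from the outgroup's state, so for ocelli absent the derived state is 'no', and for the remaining characters it is 'yes'.
webbed digits: derived state 'yes' in Species M only — an autapomorphy, so it tells us nothing about relationships among taxa.
elongate rostrum (derived state 'yes') is shared by Species F and Species M — a synapomorphy uniting that clade.
calcified operculum: derived state 'yes' in Species F only — an autapomorphy, so it tells us nothing about relationships among taxa.
All ingroup taxa share the derived state 'no' for ocelli absent; it defines the ingroup but does not resolve relationships within it.
Most parsimonious ingroup topology: ((Species F,Species M),Species C).
Changes per character on this tree: webbed digits: 1; elongate rostrum: 1; calcified operculum: 1; ocelli absent: 1.
Total = 4.

4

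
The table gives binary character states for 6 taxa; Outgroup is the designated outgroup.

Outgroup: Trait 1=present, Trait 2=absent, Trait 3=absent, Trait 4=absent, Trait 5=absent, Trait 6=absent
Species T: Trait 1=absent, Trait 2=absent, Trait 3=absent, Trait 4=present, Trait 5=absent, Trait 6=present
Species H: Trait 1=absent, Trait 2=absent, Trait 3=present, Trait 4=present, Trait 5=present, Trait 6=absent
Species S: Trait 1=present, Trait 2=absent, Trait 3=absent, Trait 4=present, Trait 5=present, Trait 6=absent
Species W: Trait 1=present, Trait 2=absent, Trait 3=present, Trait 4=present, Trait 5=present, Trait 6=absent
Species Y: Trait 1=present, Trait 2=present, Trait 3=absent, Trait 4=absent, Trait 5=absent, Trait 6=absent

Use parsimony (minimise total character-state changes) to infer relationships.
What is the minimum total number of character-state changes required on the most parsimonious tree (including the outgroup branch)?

7

Character polarity is set by the outgroup: the derived state is whichever differs from the outgroup's state, so for Trait 1 the derived state is 'absent', and for the remaining characters it is 'present'.
Trait 1 groups Species H and Species T, which is incompatible with the clades supported by the remaining characters; treating it as convergent (homoplasy) costs fewer steps than any alternative tree.
Trait 2: derived state 'present' in Species Y only — an autapomorphy, so it tells us nothing about relationships among taxa.
Trait 3: derived state 'present' in Species H and Species W only — synapomorphy for {Species H, Species W}.
Trait 4 (derived state 'present') is shared by Species H, Species S, Species T, and Species W — a synapomorphy uniting that clade.
Trait 5 (derived state 'present') is shared by Species H, Species S, and Species W — a synapomorphy uniting that clade.
Trait 6 (derived state 'present') is unique to Species T (autapomorphy; uninformative for grouping).
Most parsimonious ingroup topology: ((Species T,((Species H,Species W),Species S)),Species Y).
Changes per character on this tree: Trait 1: 2; Trait 2: 1; Trait 3: 1; Trait 4: 1; Trait 5: 1; Trait 6: 1.
Total = 7.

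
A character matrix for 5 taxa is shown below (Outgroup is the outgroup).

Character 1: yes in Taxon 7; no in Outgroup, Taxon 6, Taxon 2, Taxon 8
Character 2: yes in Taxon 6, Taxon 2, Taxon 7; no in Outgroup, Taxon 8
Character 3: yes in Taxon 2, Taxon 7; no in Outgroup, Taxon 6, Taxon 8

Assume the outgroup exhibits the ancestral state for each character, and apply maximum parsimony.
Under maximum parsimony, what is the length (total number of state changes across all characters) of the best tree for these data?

3

The outgroup has state 'no' for every character, so 'yes' is the derived state throughout.
Character 1: derived state 'yes' in Taxon 7 only — an autapomorphy, so it tells us nothing about relationships among taxa.
Character 2: derived state 'yes' in Taxon 2, Taxon 6, and Taxon 7 only — synapomorphy for {Taxon 2, Taxon 6, Taxon 7}.
Character 3: derived state 'yes' in Taxon 2 and Taxon 7 only — synapomorphy for {Taxon 2, Taxon 7}.
Most parsimonious ingroup topology: ((Taxon 6,(Taxon 2,Taxon 7)),Taxon 8).
Changes per character on this tree: Character 1: 1; Character 2: 1; Character 3: 1.
Total = 3.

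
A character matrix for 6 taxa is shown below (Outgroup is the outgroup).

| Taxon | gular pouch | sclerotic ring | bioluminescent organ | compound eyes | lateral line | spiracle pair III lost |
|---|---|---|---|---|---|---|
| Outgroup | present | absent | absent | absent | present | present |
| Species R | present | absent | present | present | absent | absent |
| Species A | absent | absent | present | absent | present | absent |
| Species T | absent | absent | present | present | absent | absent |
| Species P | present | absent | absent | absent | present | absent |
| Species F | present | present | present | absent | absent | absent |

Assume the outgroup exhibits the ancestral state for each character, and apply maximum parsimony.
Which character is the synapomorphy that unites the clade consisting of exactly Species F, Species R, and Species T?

Character polarity is set by the outgroup: the derived state is whichever differs from the outgroup's state, so for gular pouch, lateral line, spiracle pair III lost the derived state is 'absent', and for the remaining characters it is 'present'.
gular pouch groups Species A and Species T, which is incompatible with the clades supported by the remaining characters; treating it as convergent (homoplasy) costs fewer steps than any alternative tree.
sclerotic ring: derived state 'present' in Species F only — an autapomorphy, so it tells us nothing about relationships among taxa.
bioluminescent organ (derived state 'present') is shared by Species A, Species F, Species R, and Species T — a synapomorphy uniting that clade.
Only Species R and Species T show the derived state 'present' for compound eyes, supporting them as a clade.
Only Species F, Species R, and Species T show the derived state 'absent' for lateral line, supporting them as a clade.
All ingroup taxa share the derived state 'absent' for spiracle pair III lost; it defines the ingroup but does not resolve relationships within it.
Most parsimonious ingroup topology: ((((Species R,Species T),Species F),Species A),Species P).
The clade {Species F, Species R, Species T} is supported by lateral line: its derived state 'absent' occurs in exactly those taxa and in no other taxon (including the outgroup).

lateral line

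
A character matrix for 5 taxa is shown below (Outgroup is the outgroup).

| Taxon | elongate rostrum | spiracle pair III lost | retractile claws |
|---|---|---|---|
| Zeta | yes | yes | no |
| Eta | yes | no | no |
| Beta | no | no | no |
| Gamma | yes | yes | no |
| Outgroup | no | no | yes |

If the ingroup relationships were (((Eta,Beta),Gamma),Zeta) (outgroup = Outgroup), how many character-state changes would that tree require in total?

5

Map each character onto (((Eta,Beta),Gamma),Zeta) (rooted by Outgroup) and count the minimum state changes it requires (Fitch parsimony):
elongate rostrum: 2; spiracle pair III lost: 2; retractile claws: 1.
Total tree length = 5.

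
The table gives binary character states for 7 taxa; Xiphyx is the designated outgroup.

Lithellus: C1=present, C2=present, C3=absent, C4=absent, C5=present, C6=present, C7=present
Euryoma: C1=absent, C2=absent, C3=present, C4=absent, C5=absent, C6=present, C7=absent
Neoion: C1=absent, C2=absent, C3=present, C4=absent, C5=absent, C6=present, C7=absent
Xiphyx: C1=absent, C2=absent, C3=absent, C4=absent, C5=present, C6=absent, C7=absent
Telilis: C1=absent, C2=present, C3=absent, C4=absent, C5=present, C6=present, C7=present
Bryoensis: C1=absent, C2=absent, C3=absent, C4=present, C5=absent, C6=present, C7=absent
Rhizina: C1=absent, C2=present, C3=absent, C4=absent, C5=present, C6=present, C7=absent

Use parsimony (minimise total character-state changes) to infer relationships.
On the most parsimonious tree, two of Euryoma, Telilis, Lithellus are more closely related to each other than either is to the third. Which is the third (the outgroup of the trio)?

Character polarity is set by the outgroup: the derived state is whichever differs from the outgroup's state, so for C5 the derived state is 'absent', and for the remaining characters it is 'present'.
C1: derived state 'present' in Lithellus only — an autapomorphy, so it tells us nothing about relationships among taxa.
C2: derived state 'present' in Lithellus, Rhizina, and Telilis only — synapomorphy for {Lithellus, Rhizina, Telilis}.
C3: derived state 'present' in Euryoma and Neoion only — synapomorphy for {Euryoma, Neoion}.
C4: derived state 'present' in Bryoensis only — an autapomorphy, so it tells us nothing about relationships among taxa.
C5 (derived state 'absent') is shared by Bryoensis, Euryoma, and Neoion — a synapomorphy uniting that clade.
All ingroup taxa share the derived state 'present' for C6; it defines the ingroup but does not resolve relationships within it.
Only Lithellus and Telilis show the derived state 'present' for C7, supporting them as a clade.
Most parsimonious ingroup topology: (((Lithellus,Telilis),Rhizina),((Neoion,Euryoma),Bryoensis)).
Lithellus and Telilis share a more recent common ancestor with each other than either does with Euryoma, so Euryoma is the least closely related of the three.

Euryoma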